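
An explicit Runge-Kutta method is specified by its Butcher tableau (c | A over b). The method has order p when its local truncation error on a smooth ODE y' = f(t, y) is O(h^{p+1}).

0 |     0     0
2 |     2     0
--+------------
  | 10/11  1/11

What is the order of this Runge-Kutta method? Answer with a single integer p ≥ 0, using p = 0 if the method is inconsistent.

b = (10/11, 1/11)
c = (0, 2)
Σ b_i: 10/11·1 + 1/11·1 = 1 ✓
b·c: 1/11·2 = 2/11 ≠ 1/2 ⇒ order 1.

1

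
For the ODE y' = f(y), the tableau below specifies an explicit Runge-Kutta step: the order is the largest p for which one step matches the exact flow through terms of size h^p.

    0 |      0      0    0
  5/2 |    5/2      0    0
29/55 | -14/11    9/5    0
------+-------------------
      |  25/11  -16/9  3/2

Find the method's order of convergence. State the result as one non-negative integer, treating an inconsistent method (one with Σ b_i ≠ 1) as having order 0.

0

b = (25/11, -16/9, 3/2)
c = (0, 5/2, 29/55)
Ac = (0, 0, 9/2)
Σ b_i: 25/11·1 + (-16/9)·1 + 3/2·1 = 395/198 ≠ 1 ⇒ order 0.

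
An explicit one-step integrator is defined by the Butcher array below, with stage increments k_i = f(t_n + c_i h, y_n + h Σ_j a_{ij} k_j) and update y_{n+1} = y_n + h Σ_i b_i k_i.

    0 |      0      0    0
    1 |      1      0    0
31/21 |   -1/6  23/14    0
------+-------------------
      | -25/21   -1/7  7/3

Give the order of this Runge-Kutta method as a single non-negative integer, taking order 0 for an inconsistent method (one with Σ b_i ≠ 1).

b = (-25/21, -1/7, 7/3)
c = (0, 1, 31/21)
Ac = (0, 0, 23/14)
Σ b_i: (-25/21)·1 + (-1/7)·1 + 7/3·1 = 1 ✓
b·c: (-1/7)·1 + 7/3·31/21 = 208/63 ≠ 1/2 ⇒ order 1.

1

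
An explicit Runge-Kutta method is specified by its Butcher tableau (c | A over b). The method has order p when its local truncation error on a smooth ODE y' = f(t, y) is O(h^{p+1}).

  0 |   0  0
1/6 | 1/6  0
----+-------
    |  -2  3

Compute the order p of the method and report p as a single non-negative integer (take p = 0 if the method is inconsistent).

2

b = (-2, 3)
c = (0, 1/6)
Σ b_i: (-2)·1 + 3·1 = 1 ✓
b·c: 3·1/6 = 1/2 ✓; 2 stages ⇒ order 2.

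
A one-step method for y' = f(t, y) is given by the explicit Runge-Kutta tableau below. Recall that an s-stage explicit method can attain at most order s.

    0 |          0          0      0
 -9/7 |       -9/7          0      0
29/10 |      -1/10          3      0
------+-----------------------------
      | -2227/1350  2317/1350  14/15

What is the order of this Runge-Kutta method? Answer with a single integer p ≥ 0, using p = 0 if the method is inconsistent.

2

b = (-2227/1350, 2317/1350, 14/15)
c = (0, -9/7, 29/10)
Ac = (0, 0, -27/7)
Σ b_i: (-2227/1350)·1 + 2317/1350·1 + 14/15·1 = 1 ✓
b·c: 2317/1350·(-9/7) + 14/15·29/10 = 1/2 ✓
b·c²: 2317/1350·81/49 + 14/15·841/100 = 28052/2625 ≠ 1/3 ⇒ order 2.
b·Ac: 14/15·(-27/7) = -18/5 ≠ 1/6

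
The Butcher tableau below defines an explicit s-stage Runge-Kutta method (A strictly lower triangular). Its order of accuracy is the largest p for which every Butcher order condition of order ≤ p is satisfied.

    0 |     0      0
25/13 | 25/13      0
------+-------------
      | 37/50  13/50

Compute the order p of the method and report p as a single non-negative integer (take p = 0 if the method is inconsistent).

2

b = (37/50, 13/50)
c = (0, 25/13)
Σ b_i: 37/50·1 + 13/50·1 = 1 ✓
b·c: 13/50·25/13 = 1/2 ✓; 2 stages ⇒ order 2.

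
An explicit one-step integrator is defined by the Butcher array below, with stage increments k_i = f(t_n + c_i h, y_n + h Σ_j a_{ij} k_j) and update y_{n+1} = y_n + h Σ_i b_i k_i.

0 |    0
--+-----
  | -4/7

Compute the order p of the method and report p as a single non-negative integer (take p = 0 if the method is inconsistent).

b = (-4/7)
c = (0)
Σ b_i: (-4/7)·1 = -4/7 ≠ 1 ⇒ order 0.

0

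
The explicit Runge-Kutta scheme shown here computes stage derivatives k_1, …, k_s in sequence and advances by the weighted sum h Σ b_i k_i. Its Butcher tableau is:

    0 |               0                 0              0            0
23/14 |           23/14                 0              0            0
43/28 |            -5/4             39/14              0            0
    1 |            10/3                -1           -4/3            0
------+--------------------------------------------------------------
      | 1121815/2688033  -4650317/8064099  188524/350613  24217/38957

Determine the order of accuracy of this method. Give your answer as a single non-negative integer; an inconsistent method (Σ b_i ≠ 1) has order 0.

3

b = (1121815/2688033, -4650317/8064099, 188524/350613, 24217/38957)
c = (0, 23/14, 43/28, 1)
Ac = (0, 0, 897/196, -155/42)
Σ b_i: 1121815/2688033·1 + (-4650317/8064099)·1 + 188524/350613·1 + 24217/38957·1 = 1 ✓
b·c: (-4650317/8064099)·23/14 + 188524/350613·43/28 + 24217/38957·1 = 1/2 ✓
b·c²: (-4650317/8064099)·529/196 + 188524/350613·1849/784 + 24217/38957·1 = 1/3 ✓
b·Ac: 188524/350613·897/196 + 24217/38957·(-155/42) = 1/6 ✓
b·c³: (-4650317/8064099)·12167/2744 + 188524/350613·79507/21952 + 24217/38957·1 = 1111195/91626864 ≠ 1/4 ⇒ order 3.
b·(c∘Ac): 188524/350613·38571/5488 + 24217/38957·(-155/42) = 34015291/22906716 ≠ 1/8
b·Ac²: 188524/350613·20631/2744 + 24217/38957·(-859/147) = 4698035/11453358 ≠ 1/12
b·A²c: 24217/38957·(-299/49) = -7240883/1908893 ≠ 1/24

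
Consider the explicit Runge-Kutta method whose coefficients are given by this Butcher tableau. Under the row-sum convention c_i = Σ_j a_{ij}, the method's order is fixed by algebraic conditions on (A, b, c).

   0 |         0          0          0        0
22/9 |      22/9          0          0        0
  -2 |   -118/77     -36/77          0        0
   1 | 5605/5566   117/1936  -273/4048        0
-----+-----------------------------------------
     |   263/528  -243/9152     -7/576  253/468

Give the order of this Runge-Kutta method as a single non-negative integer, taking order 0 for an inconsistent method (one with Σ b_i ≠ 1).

4

b = (263/528, -243/9152, -7/576, 253/468)
c = (0, 22/9, -2, 1)
Ac = (0, 0, -8/7, 13/46)
Σ b_i: 263/528·1 + (-243/9152)·1 + (-7/576)·1 + 253/468·1 = 1 ✓
b·c: (-243/9152)·22/9 + (-7/576)·(-2) + 253/468·1 = 1/2 ✓
b·c²: (-243/9152)·484/81 + (-7/576)·4 + 253/468·1 = 1/3 ✓
b·Ac: (-7/576)·(-8/7) + 253/468·13/46 = 1/6 ✓
b·c³: (-243/9152)·10648/729 + (-7/576)·(-8) + 253/468·1 = 1/4 ✓
b·(c∘Ac): (-7/576)·16/7 + 253/468·13/46 = 1/8 ✓
b·Ac²: (-7/576)·(-176/63) + 253/468·208/2277 = 1/12 ✓
b·A²c: 253/468·39/506 = 1/24 ✓; 4 stages ⇒ order 4.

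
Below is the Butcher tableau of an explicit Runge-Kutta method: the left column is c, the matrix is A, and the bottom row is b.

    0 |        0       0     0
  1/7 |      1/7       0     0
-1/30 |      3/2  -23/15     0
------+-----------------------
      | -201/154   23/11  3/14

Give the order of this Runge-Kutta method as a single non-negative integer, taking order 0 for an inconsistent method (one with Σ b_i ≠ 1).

b = (-201/154, 23/11, 3/14)
c = (0, 1/7, -1/30)
Ac = (0, 0, -23/105)
Σ b_i: (-201/154)·1 + 23/11·1 + 3/14·1 = 1 ✓
b·c: 23/11·1/7 + 3/14·(-1/30) = 449/1540 ≠ 1/2 ⇒ order 1.

1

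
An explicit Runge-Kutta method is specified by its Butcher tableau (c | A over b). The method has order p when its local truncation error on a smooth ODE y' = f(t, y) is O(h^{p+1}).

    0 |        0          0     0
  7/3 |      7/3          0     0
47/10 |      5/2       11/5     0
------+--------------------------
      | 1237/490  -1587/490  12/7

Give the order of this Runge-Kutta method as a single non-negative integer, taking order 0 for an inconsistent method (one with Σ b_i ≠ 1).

b = (1237/490, -1587/490, 12/7)
c = (0, 7/3, 47/10)
Ac = (0, 0, 77/15)
Σ b_i: 1237/490·1 + (-1587/490)·1 + 12/7·1 = 1 ✓
b·c: (-1587/490)·7/3 + 12/7·47/10 = 1/2 ✓
b·c²: (-1587/490)·49/9 + 12/7·2209/100 = 21247/1050 ≠ 1/3 ⇒ order 2.
b·Ac: 12/7·77/15 = 44/5 ≠ 1/6

2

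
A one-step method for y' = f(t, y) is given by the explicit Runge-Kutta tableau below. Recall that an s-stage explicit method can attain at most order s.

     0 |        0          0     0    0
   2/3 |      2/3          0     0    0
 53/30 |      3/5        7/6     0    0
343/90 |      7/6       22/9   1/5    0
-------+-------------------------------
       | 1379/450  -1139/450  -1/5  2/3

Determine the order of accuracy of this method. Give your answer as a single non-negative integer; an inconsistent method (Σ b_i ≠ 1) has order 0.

2

b = (1379/450, -1139/450, -1/5, 2/3)
c = (0, 2/3, 53/30, 343/90)
Ac = (0, 0, 7/9, 2677/1350)
Σ b_i: 1379/450·1 + (-1139/450)·1 + (-1/5)·1 + 2/3·1 = 1 ✓
b·c: (-1139/450)·2/3 + (-1/5)·53/30 + 2/3·343/90 = 1/2 ✓
b·c²: (-1139/450)·4/9 + (-1/5)·2809/900 + 2/3·117649/8100 = 963967/121500 ≠ 1/3 ⇒ order 2.
b·Ac: (-1/5)·7/9 + 2/3·2677/1350 = 2362/2025 ≠ 1/6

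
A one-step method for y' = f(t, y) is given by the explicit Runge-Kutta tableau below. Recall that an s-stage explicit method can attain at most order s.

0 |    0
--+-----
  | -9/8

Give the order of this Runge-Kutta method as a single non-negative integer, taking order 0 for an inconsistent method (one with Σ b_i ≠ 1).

0

b = (-9/8)
c = (0)
Σ b_i: (-9/8)·1 = -9/8 ≠ 1 ⇒ order 0.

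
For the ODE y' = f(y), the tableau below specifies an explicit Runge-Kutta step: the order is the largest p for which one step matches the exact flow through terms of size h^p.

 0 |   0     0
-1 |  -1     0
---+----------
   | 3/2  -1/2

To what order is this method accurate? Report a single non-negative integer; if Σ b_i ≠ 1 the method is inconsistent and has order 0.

b = (3/2, -1/2)
c = (0, -1)
Σ b_i: 3/2·1 + (-1/2)·1 = 1 ✓
b·c: (-1/2)·(-1) = 1/2 ✓; 2 stages ⇒ order 2.

2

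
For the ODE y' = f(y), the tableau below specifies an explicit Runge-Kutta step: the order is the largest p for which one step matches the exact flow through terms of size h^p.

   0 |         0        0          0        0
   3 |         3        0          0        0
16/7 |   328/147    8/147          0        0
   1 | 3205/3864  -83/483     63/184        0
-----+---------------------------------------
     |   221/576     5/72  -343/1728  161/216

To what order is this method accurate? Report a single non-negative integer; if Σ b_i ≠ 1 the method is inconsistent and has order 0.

4

b = (221/576, 5/72, -343/1728, 161/216)
c = (0, 3, 16/7, 1)
Ac = (0, 0, 8/49, 43/161)
Σ b_i: 221/576·1 + 5/72·1 + (-343/1728)·1 + 161/216·1 = 1 ✓
b·c: 5/72·3 + (-343/1728)·16/7 + 161/216·1 = 1/2 ✓
b·c²: 5/72·9 + (-343/1728)·256/49 + 161/216·1 = 1/3 ✓
b·Ac: (-343/1728)·8/49 + 161/216·43/161 = 1/6 ✓
b·c³: 5/72·27 + (-343/1728)·4096/343 + 161/216·1 = 1/4 ✓
b·(c∘Ac): (-343/1728)·128/343 + 161/216·43/161 = 1/8 ✓
b·Ac²: (-343/1728)·24/49 + 161/216·39/161 = 1/12 ✓
b·A²c: 161/216·9/161 = 1/24 ✓; 4 stages ⇒ order 4.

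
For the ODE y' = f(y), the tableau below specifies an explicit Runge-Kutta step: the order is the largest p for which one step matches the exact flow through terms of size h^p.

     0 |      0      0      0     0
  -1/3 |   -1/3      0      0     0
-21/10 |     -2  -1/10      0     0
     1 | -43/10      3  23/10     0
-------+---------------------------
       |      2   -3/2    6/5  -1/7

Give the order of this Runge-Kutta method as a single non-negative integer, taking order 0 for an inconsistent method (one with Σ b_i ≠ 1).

0

b = (2, -3/2, 6/5, -1/7)
c = (0, -1/3, -21/10, 1)
Ac = (0, 0, 1/30, -583/100)
Σ b_i: 2·1 + (-3/2)·1 + 6/5·1 + (-1/7)·1 = 109/70 ≠ 1 ⇒ order 0.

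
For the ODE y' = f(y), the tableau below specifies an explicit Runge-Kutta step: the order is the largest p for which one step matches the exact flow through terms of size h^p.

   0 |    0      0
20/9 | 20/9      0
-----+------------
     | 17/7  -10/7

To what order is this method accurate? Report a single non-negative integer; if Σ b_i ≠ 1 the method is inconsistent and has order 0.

b = (17/7, -10/7)
c = (0, 20/9)
Σ b_i: 17/7·1 + (-10/7)·1 = 1 ✓
b·c: (-10/7)·20/9 = -200/63 ≠ 1/2 ⇒ order 1.

1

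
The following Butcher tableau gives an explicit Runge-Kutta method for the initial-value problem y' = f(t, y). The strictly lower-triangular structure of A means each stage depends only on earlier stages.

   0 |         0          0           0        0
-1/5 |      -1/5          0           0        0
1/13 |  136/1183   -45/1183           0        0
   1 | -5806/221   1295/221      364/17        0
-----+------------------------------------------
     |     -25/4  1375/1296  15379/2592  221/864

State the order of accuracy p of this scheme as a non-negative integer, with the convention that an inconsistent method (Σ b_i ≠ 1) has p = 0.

4

b = (-25/4, 1375/1296, 15379/2592, 221/864)
c = (0, -1/5, 1/13, 1)
Ac = (0, 0, 9/1183, 105/221)
Σ b_i: (-25/4)·1 + 1375/1296·1 + 15379/2592·1 + 221/864·1 = 1 ✓
b·c: 1375/1296·(-1/5) + 15379/2592·1/13 + 221/864·1 = 1/2 ✓
b·c²: 1375/1296·1/25 + 15379/2592·1/169 + 221/864·1 = 1/3 ✓
b·Ac: 15379/2592·9/1183 + 221/864·105/221 = 1/6 ✓
b·c³: 1375/1296·(-1/125) + 15379/2592·1/2197 + 221/864·1 = 1/4 ✓
b·(c∘Ac): 15379/2592·9/15379 + 221/864·105/221 = 1/8 ✓
b·Ac²: 15379/2592·(-9/5915) + 221/864·399/1105 = 1/12 ✓
b·A²c: 221/864·36/221 = 1/24 ✓; 4 stages ⇒ order 4.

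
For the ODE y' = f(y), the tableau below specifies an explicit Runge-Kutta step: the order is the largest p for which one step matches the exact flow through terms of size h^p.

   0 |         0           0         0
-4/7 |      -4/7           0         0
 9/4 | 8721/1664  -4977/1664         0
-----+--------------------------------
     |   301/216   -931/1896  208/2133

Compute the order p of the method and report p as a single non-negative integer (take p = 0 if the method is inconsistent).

3

b = (301/216, -931/1896, 208/2133)
c = (0, -4/7, 9/4)
Ac = (0, 0, 711/416)
Σ b_i: 301/216·1 + (-931/1896)·1 + 208/2133·1 = 1 ✓
b·c: (-931/1896)·(-4/7) + 208/2133·9/4 = 1/2 ✓
b·c²: (-931/1896)·16/49 + 208/2133·81/16 = 1/3 ✓
b·Ac: 208/2133·711/416 = 1/6 ✓; 3 stages ⇒ order 3.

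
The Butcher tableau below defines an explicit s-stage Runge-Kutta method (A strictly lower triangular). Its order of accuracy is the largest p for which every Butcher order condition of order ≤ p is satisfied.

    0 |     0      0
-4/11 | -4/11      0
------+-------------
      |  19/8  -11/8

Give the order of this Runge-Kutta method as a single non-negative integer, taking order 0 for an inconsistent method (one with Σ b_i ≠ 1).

2

b = (19/8, -11/8)
c = (0, -4/11)
Σ b_i: 19/8·1 + (-11/8)·1 = 1 ✓
b·c: (-11/8)·(-4/11) = 1/2 ✓; 2 stages ⇒ order 2.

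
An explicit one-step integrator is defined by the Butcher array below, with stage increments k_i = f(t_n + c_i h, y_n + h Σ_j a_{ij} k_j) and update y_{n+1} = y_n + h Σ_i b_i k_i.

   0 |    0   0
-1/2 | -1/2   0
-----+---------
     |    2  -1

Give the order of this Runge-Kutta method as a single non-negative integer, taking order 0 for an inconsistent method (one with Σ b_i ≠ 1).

b = (2, -1)
c = (0, -1/2)
Σ b_i: 2·1 + (-1)·1 = 1 ✓
b·c: (-1)·(-1/2) = 1/2 ✓; 2 stages ⇒ order 2.

2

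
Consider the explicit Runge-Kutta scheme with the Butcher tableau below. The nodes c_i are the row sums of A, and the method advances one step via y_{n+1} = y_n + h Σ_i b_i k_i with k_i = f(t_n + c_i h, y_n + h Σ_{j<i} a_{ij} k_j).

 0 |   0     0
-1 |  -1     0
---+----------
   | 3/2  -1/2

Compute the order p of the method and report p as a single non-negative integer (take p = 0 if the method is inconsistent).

b = (3/2, -1/2)
c = (0, -1)
Σ b_i: 3/2·1 + (-1/2)·1 = 1 ✓
b·c: (-1/2)·(-1) = 1/2 ✓; 2 stages ⇒ order 2.

2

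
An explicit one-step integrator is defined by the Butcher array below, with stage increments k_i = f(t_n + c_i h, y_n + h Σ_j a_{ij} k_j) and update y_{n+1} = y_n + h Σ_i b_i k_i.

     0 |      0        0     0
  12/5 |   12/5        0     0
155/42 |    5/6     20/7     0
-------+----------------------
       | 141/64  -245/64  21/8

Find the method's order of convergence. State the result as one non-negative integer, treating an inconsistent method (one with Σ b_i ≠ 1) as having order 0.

b = (141/64, -245/64, 21/8)
c = (0, 12/5, 155/42)
Ac = (0, 0, 48/7)
Σ b_i: 141/64·1 + (-245/64)·1 + 21/8·1 = 1 ✓
b·c: (-245/64)·12/5 + 21/8·155/42 = 1/2 ✓
b·c²: (-245/64)·144/25 + 21/8·24025/1764 = 46037/3360 ≠ 1/3 ⇒ order 2.
b·Ac: 21/8·48/7 = 18 ≠ 1/6

2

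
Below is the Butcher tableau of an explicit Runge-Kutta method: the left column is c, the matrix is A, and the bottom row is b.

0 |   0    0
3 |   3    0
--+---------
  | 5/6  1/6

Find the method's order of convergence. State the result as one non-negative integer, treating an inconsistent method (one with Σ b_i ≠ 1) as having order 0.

2

b = (5/6, 1/6)
c = (0, 3)
Σ b_i: 5/6·1 + 1/6·1 = 1 ✓
b·c: 1/6·3 = 1/2 ✓; 2 stages ⇒ order 2.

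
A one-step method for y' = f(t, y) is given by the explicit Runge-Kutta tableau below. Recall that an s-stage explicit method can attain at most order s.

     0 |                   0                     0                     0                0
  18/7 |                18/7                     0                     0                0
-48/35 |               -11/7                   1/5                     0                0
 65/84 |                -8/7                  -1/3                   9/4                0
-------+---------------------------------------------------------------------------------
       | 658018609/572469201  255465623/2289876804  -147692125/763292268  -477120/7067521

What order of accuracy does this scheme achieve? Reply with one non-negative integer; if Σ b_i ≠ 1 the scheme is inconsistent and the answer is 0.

3

b = (658018609/572469201, 255465623/2289876804, -147692125/763292268, -477120/7067521)
c = (0, 18/7, -48/35, 65/84)
Ac = (0, 0, 18/35, -138/35)
Σ b_i: 658018609/572469201·1 + 255465623/2289876804·1 + (-147692125/763292268)·1 + (-477120/7067521)·1 = 1 ✓
b·c: 255465623/2289876804·18/7 + (-147692125/763292268)·(-48/35) + (-477120/7067521)·65/84 = 1/2 ✓
b·c²: 255465623/2289876804·324/49 + (-147692125/763292268)·2304/1225 + (-477120/7067521)·4225/7056 = 1/3 ✓
b·Ac: (-147692125/763292268)·18/35 + (-477120/7067521)·(-138/35) = 1/6 ✓
b·c³: 255465623/2289876804·5832/343 + (-147692125/763292268)·(-110592/42875) + (-477120/7067521)·274625/592704 = 7370290399/3116776761 ≠ 1/4 ⇒ order 3.
b·(c∘Ac): (-147692125/763292268)·(-864/1225) + (-477120/7067521)·(-299/98) = 16941560/49472647 ≠ 1/8
b·Ac²: (-147692125/763292268)·324/245 + (-477120/7067521)·2484/1225 = -97158513/247363235 ≠ 1/12
b·A²c: (-477120/7067521)·81/70 = -552096/7067521 ≠ 1/24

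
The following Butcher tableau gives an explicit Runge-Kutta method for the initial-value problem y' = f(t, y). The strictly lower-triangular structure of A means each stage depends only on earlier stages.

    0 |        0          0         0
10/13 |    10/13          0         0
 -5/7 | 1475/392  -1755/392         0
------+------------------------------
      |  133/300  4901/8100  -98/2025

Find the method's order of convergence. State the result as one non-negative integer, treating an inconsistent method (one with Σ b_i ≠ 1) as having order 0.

b = (133/300, 4901/8100, -98/2025)
c = (0, 10/13, -5/7)
Ac = (0, 0, -675/196)
Σ b_i: 133/300·1 + 4901/8100·1 + (-98/2025)·1 = 1 ✓
b·c: 4901/8100·10/13 + (-98/2025)·(-5/7) = 1/2 ✓
b·c²: 4901/8100·100/169 + (-98/2025)·25/49 = 1/3 ✓
b·Ac: (-98/2025)·(-675/196) = 1/6 ✓; 3 stages ⇒ order 3.

3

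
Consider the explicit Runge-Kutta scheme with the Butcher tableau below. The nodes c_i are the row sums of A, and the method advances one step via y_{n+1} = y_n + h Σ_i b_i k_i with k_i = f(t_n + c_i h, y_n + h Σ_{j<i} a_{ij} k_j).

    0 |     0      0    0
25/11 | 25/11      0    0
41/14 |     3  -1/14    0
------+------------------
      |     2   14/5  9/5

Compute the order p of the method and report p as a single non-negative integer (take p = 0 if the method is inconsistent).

b = (2, 14/5, 9/5)
c = (0, 25/11, 41/14)
Ac = (0, 0, -25/154)
Σ b_i: 2·1 + 14/5·1 + 9/5·1 = 33/5 ≠ 1 ⇒ order 0.

0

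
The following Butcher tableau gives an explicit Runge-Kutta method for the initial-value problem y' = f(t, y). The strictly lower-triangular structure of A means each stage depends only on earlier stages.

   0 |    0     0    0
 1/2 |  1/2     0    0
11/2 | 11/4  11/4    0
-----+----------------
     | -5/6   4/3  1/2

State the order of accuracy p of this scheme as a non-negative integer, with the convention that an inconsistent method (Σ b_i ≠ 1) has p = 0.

b = (-5/6, 4/3, 1/2)
c = (0, 1/2, 11/2)
Ac = (0, 0, 11/8)
Σ b_i: (-5/6)·1 + 4/3·1 + 1/2·1 = 1 ✓
b·c: 4/3·1/2 + 1/2·11/2 = 41/12 ≠ 1/2 ⇒ order 1.

1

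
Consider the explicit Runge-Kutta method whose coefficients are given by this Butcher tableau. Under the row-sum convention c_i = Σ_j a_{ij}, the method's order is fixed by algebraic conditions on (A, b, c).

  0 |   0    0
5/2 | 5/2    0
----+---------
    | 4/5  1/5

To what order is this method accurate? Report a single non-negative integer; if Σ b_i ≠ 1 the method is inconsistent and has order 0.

b = (4/5, 1/5)
c = (0, 5/2)
Σ b_i: 4/5·1 + 1/5·1 = 1 ✓
b·c: 1/5·5/2 = 1/2 ✓; 2 stages ⇒ order 2.

2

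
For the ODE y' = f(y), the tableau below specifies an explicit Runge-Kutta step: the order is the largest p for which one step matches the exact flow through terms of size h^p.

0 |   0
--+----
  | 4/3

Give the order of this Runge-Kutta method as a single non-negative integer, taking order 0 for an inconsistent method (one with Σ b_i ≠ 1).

0

b = (4/3)
c = (0)
Σ b_i: 4/3·1 = 4/3 ≠ 1 ⇒ order 0.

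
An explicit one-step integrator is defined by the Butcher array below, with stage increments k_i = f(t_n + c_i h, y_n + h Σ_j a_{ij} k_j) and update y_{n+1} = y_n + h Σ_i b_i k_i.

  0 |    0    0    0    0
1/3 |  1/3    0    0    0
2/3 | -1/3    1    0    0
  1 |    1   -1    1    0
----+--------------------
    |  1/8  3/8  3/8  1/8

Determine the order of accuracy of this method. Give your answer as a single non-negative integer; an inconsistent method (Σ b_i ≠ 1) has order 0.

b = (1/8, 3/8, 3/8, 1/8)
c = (0, 1/3, 2/3, 1)
Ac = (0, 0, 1/3, 1/3)
Σ b_i: 1/8·1 + 3/8·1 + 3/8·1 + 1/8·1 = 1 ✓
b·c: 3/8·1/3 + 3/8·2/3 + 1/8·1 = 1/2 ✓
b·c²: 3/8·1/9 + 3/8·4/9 + 1/8·1 = 1/3 ✓
b·Ac: 3/8·1/3 + 1/8·1/3 = 1/6 ✓
b·c³: 3/8·1/27 + 3/8·8/27 + 1/8·1 = 1/4 ✓
b·(c∘Ac): 3/8·2/9 + 1/8·1/3 = 1/8 ✓
b·Ac²: 3/8·1/9 + 1/8·1/3 = 1/12 ✓
b·A²c: 1/8·1/3 = 1/24 ✓; 4 stages ⇒ order 4.

4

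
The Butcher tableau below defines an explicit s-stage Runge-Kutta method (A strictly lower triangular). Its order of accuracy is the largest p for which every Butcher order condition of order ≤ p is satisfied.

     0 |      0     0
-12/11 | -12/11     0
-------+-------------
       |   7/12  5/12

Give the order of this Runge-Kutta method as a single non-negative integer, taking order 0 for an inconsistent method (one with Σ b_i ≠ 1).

b = (7/12, 5/12)
c = (0, -12/11)
Σ b_i: 7/12·1 + 5/12·1 = 1 ✓
b·c: 5/12·(-12/11) = -5/11 ≠ 1/2 ⇒ order 1.

1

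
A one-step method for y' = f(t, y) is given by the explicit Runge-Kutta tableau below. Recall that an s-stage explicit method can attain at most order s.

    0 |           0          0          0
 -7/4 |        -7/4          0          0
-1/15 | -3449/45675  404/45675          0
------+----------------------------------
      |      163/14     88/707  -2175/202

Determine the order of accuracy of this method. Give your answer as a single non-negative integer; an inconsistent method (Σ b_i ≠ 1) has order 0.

3

b = (163/14, 88/707, -2175/202)
c = (0, -7/4, -1/15)
Ac = (0, 0, -101/6525)
Σ b_i: 163/14·1 + 88/707·1 + (-2175/202)·1 = 1 ✓
b·c: 88/707·(-7/4) + (-2175/202)·(-1/15) = 1/2 ✓
b·c²: 88/707·49/16 + (-2175/202)·1/225 = 1/3 ✓
b·Ac: (-2175/202)·(-101/6525) = 1/6 ✓; 3 stages ⇒ order 3.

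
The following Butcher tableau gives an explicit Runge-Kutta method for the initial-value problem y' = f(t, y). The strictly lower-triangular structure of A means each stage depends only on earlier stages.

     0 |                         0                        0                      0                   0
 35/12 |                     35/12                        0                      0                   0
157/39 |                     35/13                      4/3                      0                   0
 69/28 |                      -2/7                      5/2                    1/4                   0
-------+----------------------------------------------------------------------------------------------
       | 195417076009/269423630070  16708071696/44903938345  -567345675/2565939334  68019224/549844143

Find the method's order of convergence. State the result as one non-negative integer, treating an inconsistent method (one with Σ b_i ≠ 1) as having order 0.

3

b = (195417076009/269423630070, 16708071696/44903938345, -567345675/2565939334, 68019224/549844143)
c = (0, 35/12, 157/39, 69/28)
Ac = (0, 0, 35/9, 863/104)
Σ b_i: 195417076009/269423630070·1 + 16708071696/44903938345·1 + (-567345675/2565939334)·1 + 68019224/549844143·1 = 1 ✓
b·c: 16708071696/44903938345·35/12 + (-567345675/2565939334)·157/39 + 68019224/549844143·69/28 = 1/2 ✓
b·c²: 16708071696/44903938345·1225/144 + (-567345675/2565939334)·24649/1521 + 68019224/549844143·4761/784 = 1/3 ✓
b·Ac: (-567345675/2565939334)·35/9 + 68019224/549844143·863/104 = 1/6 ✓
b·c³: 16708071696/44903938345·42875/1728 + (-567345675/2565939334)·3869893/59319 + 68019224/549844143·328509/21952 = -9362346151057/2802005752728 ≠ 1/4 ⇒ order 3.
b·(c∘Ac): (-567345675/2565939334)·5495/351 + 68019224/549844143·59547/2912 = -6148335697/6598129716 ≠ 1/8
b·Ac²: (-567345675/2565939334)·1225/108 + 68019224/549844143·1232317/48672 = 321235629029/514654117848 ≠ 1/12
b·A²c: 68019224/549844143·35/36 = 595168210/4948597287 ≠ 1/24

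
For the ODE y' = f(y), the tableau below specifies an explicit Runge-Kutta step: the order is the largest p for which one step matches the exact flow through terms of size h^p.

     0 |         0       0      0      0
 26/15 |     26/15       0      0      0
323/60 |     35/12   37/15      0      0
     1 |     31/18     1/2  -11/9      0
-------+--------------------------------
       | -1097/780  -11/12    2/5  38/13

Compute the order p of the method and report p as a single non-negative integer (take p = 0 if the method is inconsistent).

b = (-1097/780, -11/12, 2/5, 38/13)
c = (0, 26/15, 323/60, 1)
Ac = (0, 0, 962/225, -617/108)
Σ b_i: (-1097/780)·1 + (-11/12)·1 + 2/5·1 + 38/13·1 = 1 ✓
b·c: (-11/12)·26/15 + 2/5·323/60 + 38/13·1 = 10201/2925 ≠ 1/2 ⇒ order 1.

1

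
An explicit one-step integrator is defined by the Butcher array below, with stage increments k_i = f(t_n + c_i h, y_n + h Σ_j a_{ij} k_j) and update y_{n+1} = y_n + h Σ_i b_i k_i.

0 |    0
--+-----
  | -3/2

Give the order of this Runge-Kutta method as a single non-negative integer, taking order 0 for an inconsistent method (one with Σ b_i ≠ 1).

0

b = (-3/2)
c = (0)
Σ b_i: (-3/2)·1 = -3/2 ≠ 1 ⇒ order 0.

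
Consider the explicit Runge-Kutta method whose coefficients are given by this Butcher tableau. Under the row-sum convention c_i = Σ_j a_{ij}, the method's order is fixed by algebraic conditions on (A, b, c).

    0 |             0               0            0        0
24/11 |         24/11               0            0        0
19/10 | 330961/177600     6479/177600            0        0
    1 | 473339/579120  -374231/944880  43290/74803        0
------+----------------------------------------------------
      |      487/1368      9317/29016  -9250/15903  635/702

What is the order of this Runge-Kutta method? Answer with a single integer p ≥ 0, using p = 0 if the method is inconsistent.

b = (487/1368, 9317/29016, -9250/15903, 635/702)
c = (0, 24/11, 19/10, 1)
Ac = (0, 0, 589/7400, 299/1270)
Σ b_i: 487/1368·1 + 9317/29016·1 + (-9250/15903)·1 + 635/702·1 = 1 ✓
b·c: 9317/29016·24/11 + (-9250/15903)·19/10 + 635/702·1 = 1/2 ✓
b·c²: 9317/29016·576/121 + (-9250/15903)·361/100 + 635/702·1 = 1/3 ✓
b·Ac: (-9250/15903)·589/7400 + 635/702·299/1270 = 1/6 ✓
b·c³: 9317/29016·13824/1331 + (-9250/15903)·6859/1000 + 635/702·1 = 1/4 ✓
b·(c∘Ac): (-9250/15903)·11191/74000 + 635/702·299/1270 = 1/8 ✓
b·Ac²: (-9250/15903)·1767/10175 + 635/702·2847/13970 = 1/12 ✓
b·A²c: 635/702·117/2540 = 1/24 ✓; 4 stages ⇒ order 4.

4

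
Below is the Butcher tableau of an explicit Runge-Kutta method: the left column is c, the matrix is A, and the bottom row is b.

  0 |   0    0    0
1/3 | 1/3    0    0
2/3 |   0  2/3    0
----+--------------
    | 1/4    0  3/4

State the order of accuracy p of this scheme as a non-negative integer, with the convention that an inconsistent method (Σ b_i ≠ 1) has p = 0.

b = (1/4, 0, 3/4)
c = (0, 1/3, 2/3)
Ac = (0, 0, 2/9)
Σ b_i: 1/4·1 + 3/4·1 = 1 ✓
b·c: 3/4·2/3 = 1/2 ✓
b·c²: 3/4·4/9 = 1/3 ✓
b·Ac: 3/4·2/9 = 1/6 ✓; 3 stages ⇒ order 3.

3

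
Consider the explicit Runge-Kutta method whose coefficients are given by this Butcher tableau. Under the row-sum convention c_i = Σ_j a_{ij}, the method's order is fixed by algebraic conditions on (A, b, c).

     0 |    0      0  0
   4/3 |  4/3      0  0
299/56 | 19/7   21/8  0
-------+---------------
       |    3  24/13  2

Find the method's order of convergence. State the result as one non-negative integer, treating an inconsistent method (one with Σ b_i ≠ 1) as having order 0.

b = (3, 24/13, 2)
c = (0, 4/3, 299/56)
Ac = (0, 0, 7/2)
Σ b_i: 3·1 + 24/13·1 + 2·1 = 89/13 ≠ 1 ⇒ order 0.

0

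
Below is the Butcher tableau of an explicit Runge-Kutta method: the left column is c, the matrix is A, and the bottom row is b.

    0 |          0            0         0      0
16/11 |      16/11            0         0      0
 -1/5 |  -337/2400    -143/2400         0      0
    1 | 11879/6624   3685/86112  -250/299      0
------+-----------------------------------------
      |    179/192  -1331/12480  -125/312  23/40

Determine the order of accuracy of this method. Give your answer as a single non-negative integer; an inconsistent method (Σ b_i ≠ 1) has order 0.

4

b = (179/192, -1331/12480, -125/312, 23/40)
c = (0, 16/11, -1/5, 1)
Ac = (0, 0, -13/150, 95/414)
Σ b_i: 179/192·1 + (-1331/12480)·1 + (-125/312)·1 + 23/40·1 = 1 ✓
b·c: (-1331/12480)·16/11 + (-125/312)·(-1/5) + 23/40·1 = 1/2 ✓
b·c²: (-1331/12480)·256/121 + (-125/312)·1/25 + 23/40·1 = 1/3 ✓
b·Ac: (-125/312)·(-13/150) + 23/40·95/414 = 1/6 ✓
b·c³: (-1331/12480)·4096/1331 + (-125/312)·(-1/125) + 23/40·1 = 1/4 ✓
b·(c∘Ac): (-125/312)·13/750 + 23/40·95/414 = 1/8 ✓
b·Ac²: (-125/312)·(-104/825) + 23/40·130/2277 = 1/12 ✓
b·A²c: 23/40·5/69 = 1/24 ✓; 4 stages ⇒ order 4.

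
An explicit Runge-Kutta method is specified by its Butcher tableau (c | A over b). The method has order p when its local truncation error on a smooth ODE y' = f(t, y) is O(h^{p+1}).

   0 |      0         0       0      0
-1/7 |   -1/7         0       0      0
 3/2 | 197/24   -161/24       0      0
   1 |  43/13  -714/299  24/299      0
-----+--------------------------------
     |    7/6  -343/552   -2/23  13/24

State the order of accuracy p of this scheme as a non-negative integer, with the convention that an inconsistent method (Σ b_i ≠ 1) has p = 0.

b = (7/6, -343/552, -2/23, 13/24)
c = (0, -1/7, 3/2, 1)
Ac = (0, 0, 23/24, 6/13)
Σ b_i: 7/6·1 + (-343/552)·1 + (-2/23)·1 + 13/24·1 = 1 ✓
b·c: (-343/552)·(-1/7) + (-2/23)·3/2 + 13/24·1 = 1/2 ✓
b·c²: (-343/552)·1/49 + (-2/23)·9/4 + 13/24·1 = 1/3 ✓
b·Ac: (-2/23)·23/24 + 13/24·6/13 = 1/6 ✓
b·c³: (-343/552)·(-1/343) + (-2/23)·27/8 + 13/24·1 = 1/4 ✓
b·(c∘Ac): (-2/23)·23/16 + 13/24·6/13 = 1/8 ✓
b·Ac²: (-2/23)·(-23/168) + 13/24·12/91 = 1/12 ✓
b·A²c: 13/24·1/13 = 1/24 ✓; 4 stages ⇒ order 4.

4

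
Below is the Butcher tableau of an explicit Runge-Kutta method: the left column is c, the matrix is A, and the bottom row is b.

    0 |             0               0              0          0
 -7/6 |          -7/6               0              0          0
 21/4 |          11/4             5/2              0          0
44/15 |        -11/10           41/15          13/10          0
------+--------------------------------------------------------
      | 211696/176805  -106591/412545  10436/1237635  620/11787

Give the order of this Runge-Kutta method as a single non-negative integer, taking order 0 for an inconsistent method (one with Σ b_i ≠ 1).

3

b = (211696/176805, -106591/412545, 10436/1237635, 620/11787)
c = (0, -7/6, 21/4, 44/15)
Ac = (0, 0, -35/12, 1309/360)
Σ b_i: 211696/176805·1 + (-106591/412545)·1 + 10436/1237635·1 + 620/11787·1 = 1 ✓
b·c: (-106591/412545)·(-7/6) + 10436/1237635·21/4 + 620/11787·44/15 = 1/2 ✓
b·c²: (-106591/412545)·49/36 + 10436/1237635·441/16 + 620/11787·1936/225 = 1/3 ✓
b·Ac: 10436/1237635·(-35/12) + 620/11787·1309/360 = 1/6 ✓
b·c³: (-106591/412545)·(-343/216) + 10436/1237635·9261/64 + 620/11787·85184/3375 = 125520487/42433200 ≠ 1/4 ⇒ order 3.
b·(c∘Ac): 10436/1237635·(-245/16) + 620/11787·14399/1350 = 2749117/6364980 ≠ 1/8
b·Ac²: 10436/1237635·245/72 + 620/11787·170863/4320 = 596645/282888 ≠ 1/12
b·A²c: 620/11787·(-91/24) = -14105/70722 ≠ 1/24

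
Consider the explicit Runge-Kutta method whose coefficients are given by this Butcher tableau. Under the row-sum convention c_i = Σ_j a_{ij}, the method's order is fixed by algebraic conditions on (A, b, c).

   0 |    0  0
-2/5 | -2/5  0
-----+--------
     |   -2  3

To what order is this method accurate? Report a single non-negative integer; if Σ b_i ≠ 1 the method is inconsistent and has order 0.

1

b = (-2, 3)
c = (0, -2/5)
Σ b_i: (-2)·1 + 3·1 = 1 ✓
b·c: 3·(-2/5) = -6/5 ≠ 1/2 ⇒ order 1.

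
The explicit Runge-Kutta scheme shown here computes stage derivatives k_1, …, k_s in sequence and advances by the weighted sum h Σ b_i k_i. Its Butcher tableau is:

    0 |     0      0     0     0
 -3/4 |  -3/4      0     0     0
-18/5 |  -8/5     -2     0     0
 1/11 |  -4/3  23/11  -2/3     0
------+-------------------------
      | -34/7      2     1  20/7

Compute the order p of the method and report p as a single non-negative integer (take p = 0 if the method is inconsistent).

b = (-34/7, 2, 1, 20/7)
c = (0, -3/4, -18/5, 1/11)
Ac = (0, 0, 3/2, 183/220)
Σ b_i: (-34/7)·1 + 2·1 + 1·1 + 20/7·1 = 1 ✓
b·c: 2·(-3/4) + 1·(-18/5) + 20/7·1/11 = -3727/770 ≠ 1/2 ⇒ order 1.

1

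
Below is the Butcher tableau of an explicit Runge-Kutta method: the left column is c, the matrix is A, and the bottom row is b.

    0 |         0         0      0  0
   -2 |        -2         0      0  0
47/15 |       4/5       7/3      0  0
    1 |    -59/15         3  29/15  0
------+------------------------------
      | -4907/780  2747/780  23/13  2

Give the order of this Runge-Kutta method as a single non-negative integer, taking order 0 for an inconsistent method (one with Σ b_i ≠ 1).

b = (-4907/780, 2747/780, 23/13, 2)
c = (0, -2, 47/15, 1)
Ac = (0, 0, -14/3, 13/225)
Σ b_i: (-4907/780)·1 + 2747/780·1 + 23/13·1 + 2·1 = 1 ✓
b·c: 2747/780·(-2) + 23/13·47/15 + 2·1 = 1/2 ✓
b·c²: 2747/780·4 + 23/13·2209/225 + 2·1 = 97862/2925 ≠ 1/3 ⇒ order 2.
b·Ac: 23/13·(-14/3) + 2·13/225 = -23812/2925 ≠ 1/6

2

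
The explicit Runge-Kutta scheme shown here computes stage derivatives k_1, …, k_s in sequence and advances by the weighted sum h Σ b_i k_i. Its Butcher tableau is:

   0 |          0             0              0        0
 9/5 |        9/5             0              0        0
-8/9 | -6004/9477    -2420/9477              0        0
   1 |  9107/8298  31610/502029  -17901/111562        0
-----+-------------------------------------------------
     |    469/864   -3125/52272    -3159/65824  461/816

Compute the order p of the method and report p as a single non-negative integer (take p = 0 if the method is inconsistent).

b = (469/864, -3125/52272, -3159/65824, 461/816)
c = (0, 9/5, -8/9, 1)
Ac = (0, 0, -484/1053, 118/461)
Σ b_i: 469/864·1 + (-3125/52272)·1 + (-3159/65824)·1 + 461/816·1 = 1 ✓
b·c: (-3125/52272)·9/5 + (-3159/65824)·(-8/9) + 461/816·1 = 1/2 ✓
b·c²: (-3125/52272)·81/25 + (-3159/65824)·64/81 + 461/816·1 = 1/3 ✓
b·Ac: (-3159/65824)·(-484/1053) + 461/816·118/461 = 1/6 ✓
b·c³: (-3125/52272)·729/125 + (-3159/65824)·(-512/729) + 461/816·1 = 1/4 ✓
b·(c∘Ac): (-3159/65824)·3872/9477 + 461/816·118/461 = 1/8 ✓
b·Ac²: (-3159/65824)·(-484/585) + 461/816·178/2305 = 1/12 ✓
b·A²c: 461/816·34/461 = 1/24 ✓; 4 stages ⇒ order 4.

4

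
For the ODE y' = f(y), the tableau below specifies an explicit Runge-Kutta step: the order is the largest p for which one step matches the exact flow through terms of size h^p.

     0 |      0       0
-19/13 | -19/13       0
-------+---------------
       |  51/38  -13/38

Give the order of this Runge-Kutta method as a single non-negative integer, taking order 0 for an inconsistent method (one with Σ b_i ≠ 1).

2

b = (51/38, -13/38)
c = (0, -19/13)
Σ b_i: 51/38·1 + (-13/38)·1 = 1 ✓
b·c: (-13/38)·(-19/13) = 1/2 ✓; 2 stages ⇒ order 2.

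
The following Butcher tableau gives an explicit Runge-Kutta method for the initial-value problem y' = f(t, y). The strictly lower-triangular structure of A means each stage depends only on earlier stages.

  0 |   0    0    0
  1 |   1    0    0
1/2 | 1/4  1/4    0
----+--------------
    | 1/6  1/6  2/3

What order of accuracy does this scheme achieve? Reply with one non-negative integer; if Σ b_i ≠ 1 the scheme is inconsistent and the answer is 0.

b = (1/6, 1/6, 2/3)
c = (0, 1, 1/2)
Ac = (0, 0, 1/4)
Σ b_i: 1/6·1 + 1/6·1 + 2/3·1 = 1 ✓
b·c: 1/6·1 + 2/3·1/2 = 1/2 ✓
b·c²: 1/6·1 + 2/3·1/4 = 1/3 ✓
b·Ac: 2/3·1/4 = 1/6 ✓; 3 stages ⇒ order 3.

3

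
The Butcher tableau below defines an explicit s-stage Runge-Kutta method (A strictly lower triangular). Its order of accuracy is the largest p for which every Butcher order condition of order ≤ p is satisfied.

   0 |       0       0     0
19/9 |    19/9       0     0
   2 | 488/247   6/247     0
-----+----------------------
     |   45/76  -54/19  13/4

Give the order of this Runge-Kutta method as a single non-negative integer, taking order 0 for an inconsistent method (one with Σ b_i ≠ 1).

3

b = (45/76, -54/19, 13/4)
c = (0, 19/9, 2)
Ac = (0, 0, 2/39)
Σ b_i: 45/76·1 + (-54/19)·1 + 13/4·1 = 1 ✓
b·c: (-54/19)·19/9 + 13/4·2 = 1/2 ✓
b·c²: (-54/19)·361/81 + 13/4·4 = 1/3 ✓
b·Ac: 13/4·2/39 = 1/6 ✓; 3 stages ⇒ order 3.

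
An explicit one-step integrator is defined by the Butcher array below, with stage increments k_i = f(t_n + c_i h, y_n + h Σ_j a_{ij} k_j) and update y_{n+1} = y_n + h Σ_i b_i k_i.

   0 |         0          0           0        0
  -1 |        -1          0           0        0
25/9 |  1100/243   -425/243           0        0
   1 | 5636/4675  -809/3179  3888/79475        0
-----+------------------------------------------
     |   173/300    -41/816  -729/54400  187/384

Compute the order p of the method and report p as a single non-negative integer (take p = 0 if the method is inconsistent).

4

b = (173/300, -41/816, -729/54400, 187/384)
c = (0, -1, 25/9, 1)
Ac = (0, 0, 425/243, 73/187)
Σ b_i: 173/300·1 + (-41/816)·1 + (-729/54400)·1 + 187/384·1 = 1 ✓
b·c: (-41/816)·(-1) + (-729/54400)·25/9 + 187/384·1 = 1/2 ✓
b·c²: (-41/816)·1 + (-729/54400)·625/81 + 187/384·1 = 1/3 ✓
b·Ac: (-729/54400)·425/243 + 187/384·73/187 = 1/6 ✓
b·c³: (-41/816)·(-1) + (-729/54400)·15625/729 + 187/384·1 = 1/4 ✓
b·(c∘Ac): (-729/54400)·10625/2187 + 187/384·73/187 = 1/8 ✓
b·Ac²: (-729/54400)·(-425/243) + 187/384·23/187 = 1/12 ✓
b·A²c: 187/384·16/187 = 1/24 ✓; 4 stages ⇒ order 4.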